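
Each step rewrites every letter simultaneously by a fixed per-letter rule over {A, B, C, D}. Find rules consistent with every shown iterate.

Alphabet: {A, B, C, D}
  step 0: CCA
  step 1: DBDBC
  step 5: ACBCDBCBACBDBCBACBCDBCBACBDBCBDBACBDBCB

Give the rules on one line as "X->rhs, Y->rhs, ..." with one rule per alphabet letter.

  step 0 ⇒ step 1: CCA ⇒ DB·DB·C
    A ↦ C
    C ↦ DB
    B ↦ CB  (constrained at step 1)
    D ↦ A  (constrained at step 1)

A->C, B->CB, C->DB, D->A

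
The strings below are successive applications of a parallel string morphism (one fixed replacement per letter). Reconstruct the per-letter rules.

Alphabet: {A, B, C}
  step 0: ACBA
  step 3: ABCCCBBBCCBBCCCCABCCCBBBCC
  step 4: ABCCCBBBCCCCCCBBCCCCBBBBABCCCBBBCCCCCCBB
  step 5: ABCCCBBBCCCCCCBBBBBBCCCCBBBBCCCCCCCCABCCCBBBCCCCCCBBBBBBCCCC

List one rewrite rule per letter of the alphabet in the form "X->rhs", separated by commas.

A->ABC, B->CC, C->B

  step 4 ⇒ step 5: ABCCCBBBCCCCCCBBCCCCBBBBABCCCBBBCCCCCCBB ⇒ ABC·CC·B·B·B·CC·CC·CC·B·B·B·B·B·B·CC·CC·B·B·B·B·CC·CC·CC·CC·ABC·CC·B·B·B·CC·CC·CC·B·B·B·B·B·B·CC·CC
    A ↦ ABC
    B ↦ CC
    C ↦ B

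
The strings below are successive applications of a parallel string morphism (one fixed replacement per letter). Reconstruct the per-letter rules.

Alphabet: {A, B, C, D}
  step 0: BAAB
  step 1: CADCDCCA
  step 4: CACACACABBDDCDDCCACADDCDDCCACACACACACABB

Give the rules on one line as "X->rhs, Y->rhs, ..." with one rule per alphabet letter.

A->DC, B->CA, C->D, D->BB

  step 0 ⇒ step 1: BAAB ⇒ CA·DC·DC·CA
    A ↦ DC
    B ↦ CA
    C ↦ D  (constrained at step 1)
    D ↦ BB  (constrained at step 1)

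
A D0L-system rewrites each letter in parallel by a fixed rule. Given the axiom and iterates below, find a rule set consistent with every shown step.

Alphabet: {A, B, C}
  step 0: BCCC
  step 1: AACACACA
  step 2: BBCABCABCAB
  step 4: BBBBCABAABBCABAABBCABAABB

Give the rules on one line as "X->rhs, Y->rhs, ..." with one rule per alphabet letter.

A->B, B->AA, C->CA

  step 1 ⇒ step 2: AACACACA ⇒ B·B·CA·B·CA·B·CA·B
    A ↦ B
    C ↦ CA
  step 0 ⇒ step 1: BCCC ⇒ AA·CA·CA·CA
    B ↦ AA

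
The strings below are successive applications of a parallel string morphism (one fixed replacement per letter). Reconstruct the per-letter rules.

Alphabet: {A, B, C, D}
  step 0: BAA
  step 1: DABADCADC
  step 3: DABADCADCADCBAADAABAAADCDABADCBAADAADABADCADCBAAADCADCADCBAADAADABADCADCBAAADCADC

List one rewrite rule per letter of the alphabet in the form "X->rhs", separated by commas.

  step 0 ⇒ step 1: BAA ⇒ DAB·ADC·ADC
    A ↦ ADC
    B ↦ DAB
    C ↦ DAA  (constrained at step 1)
    D ↦ BAA  (constrained at step 1)

A->ADC, B->DAB, C->DAA, D->BAA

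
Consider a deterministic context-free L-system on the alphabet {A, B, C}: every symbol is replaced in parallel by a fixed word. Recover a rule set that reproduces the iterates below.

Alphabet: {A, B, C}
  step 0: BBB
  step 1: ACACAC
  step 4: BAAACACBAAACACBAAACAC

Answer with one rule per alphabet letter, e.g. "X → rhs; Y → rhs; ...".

  step 0 ⇒ step 1: BBB ⇒ AC·AC·AC
    B ↦ AC
    A ↦ B  (constrained at step 1)
    C ↦ AA  (constrained at step 1)

A->B, B->AC, C->AA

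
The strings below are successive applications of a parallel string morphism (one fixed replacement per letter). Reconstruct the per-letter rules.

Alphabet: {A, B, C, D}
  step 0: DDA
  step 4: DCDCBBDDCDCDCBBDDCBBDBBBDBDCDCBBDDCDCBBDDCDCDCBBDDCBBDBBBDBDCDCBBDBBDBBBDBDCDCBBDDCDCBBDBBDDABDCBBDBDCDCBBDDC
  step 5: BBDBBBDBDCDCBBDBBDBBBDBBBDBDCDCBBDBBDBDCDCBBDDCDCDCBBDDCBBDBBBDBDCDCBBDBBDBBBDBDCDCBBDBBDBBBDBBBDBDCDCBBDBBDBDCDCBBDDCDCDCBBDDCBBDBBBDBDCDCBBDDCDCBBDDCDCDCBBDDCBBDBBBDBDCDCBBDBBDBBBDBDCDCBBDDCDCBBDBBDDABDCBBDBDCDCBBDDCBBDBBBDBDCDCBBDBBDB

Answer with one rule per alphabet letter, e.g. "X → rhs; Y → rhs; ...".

  step 4 ⇒ step 5: DCDCBBDDCDCDCBBDDCBBDBBBDBDCDCBBDDCDCBBDDCDCDCBBDDCBBDBBBDBDCDCBBDBBDBBBDBDCDCBBDDCDCBBDBBDDABDCBBDBDCDCBBDDC ⇒ BBD·B·BBD·B·DC·DC·BBD·BBD·B·BBD·B·BBD·B·DC·DC·BBD·BBD·B·DC·DC·BBD·DC·DC·DC·BBD·DC·BBD·B·BBD·B·DC·DC·BBD·BBD·B·BBD·B·DC·DC·BBD·BBD·B·BBD·B·BBD·B·DC·DC·BBD·BBD·B·DC·DC·BBD·DC·DC·DC·BBD·DC·BBD·B·BBD·B·DC·DC·BBD·DC·DC·BBD·DC·DC·DC·BBD·DC·BBD·B·BBD·B·DC·DC·BBD·BBD·B·BBD·B·DC·DC·BBD·DC·DC·BBD·BBD·DAB·DC·BBD·B·DC·DC·BBD·DC·BBD·B·BBD·B·DC·DC·BBD·BBD·B
    A ↦ DAB
    B ↦ DC
    C ↦ B
    D ↦ BBD

A->DAB, B->DC, C->B, D->BBD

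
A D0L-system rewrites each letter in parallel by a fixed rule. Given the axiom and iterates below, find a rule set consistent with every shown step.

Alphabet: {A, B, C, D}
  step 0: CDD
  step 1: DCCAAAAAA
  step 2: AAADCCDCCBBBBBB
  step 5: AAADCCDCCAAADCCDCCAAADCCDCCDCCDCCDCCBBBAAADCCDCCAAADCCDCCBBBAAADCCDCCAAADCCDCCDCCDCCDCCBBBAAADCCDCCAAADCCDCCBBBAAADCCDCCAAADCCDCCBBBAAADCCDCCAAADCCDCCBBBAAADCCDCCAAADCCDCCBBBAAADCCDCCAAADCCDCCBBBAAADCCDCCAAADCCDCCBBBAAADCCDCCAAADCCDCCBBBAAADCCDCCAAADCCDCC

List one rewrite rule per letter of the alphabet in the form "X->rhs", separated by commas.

  step 1 ⇒ step 2: DCCAAAAAA ⇒ AAA·DCC·DCC·B·B·B·B·B·B
    A ↦ B
    C ↦ DCC
    D ↦ AAA
    B ↦ DCC  (constrained at step 2)

A->B, B->DCC, C->DCC, D->AAA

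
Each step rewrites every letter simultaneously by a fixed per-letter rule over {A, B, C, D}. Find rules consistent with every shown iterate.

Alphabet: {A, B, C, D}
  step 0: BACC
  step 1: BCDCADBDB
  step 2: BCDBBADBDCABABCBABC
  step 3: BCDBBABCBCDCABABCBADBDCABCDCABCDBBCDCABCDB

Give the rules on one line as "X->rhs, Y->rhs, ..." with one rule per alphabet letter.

  step 2 ⇒ step 3: BCDBBADBDCABABCBABC ⇒ BC·DB·BA·BC·BC·DCA·BA·BC·BA·DB·DCA·BC·DCA·BC·DB·BC·DCA·BC·DB
    A ↦ DCA
    B ↦ BC
    C ↦ DB
    D ↦ BA

A->DCA, B->BC, C->DB, D->BA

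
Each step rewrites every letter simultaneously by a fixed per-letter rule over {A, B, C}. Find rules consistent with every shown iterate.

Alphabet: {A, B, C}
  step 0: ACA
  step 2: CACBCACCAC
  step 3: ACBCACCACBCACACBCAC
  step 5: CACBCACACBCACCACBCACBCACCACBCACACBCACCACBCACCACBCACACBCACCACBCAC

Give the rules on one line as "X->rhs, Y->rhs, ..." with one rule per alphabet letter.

A->BC, B->C, C->AC

  step 2 ⇒ step 3: CACBCACCAC ⇒ AC·BC·AC·C·AC·BC·AC·AC·BC·AC
    A ↦ BC
    B ↦ C
    C ↦ AC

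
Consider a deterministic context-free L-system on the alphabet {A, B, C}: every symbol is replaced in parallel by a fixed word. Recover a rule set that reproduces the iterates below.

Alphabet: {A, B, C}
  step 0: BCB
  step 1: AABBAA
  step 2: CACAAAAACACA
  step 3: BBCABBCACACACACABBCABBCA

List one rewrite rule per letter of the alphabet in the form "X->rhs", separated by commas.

A->CA, B->AA, C->BB

  step 2 ⇒ step 3: CACAAAAACACA ⇒ BB·CA·BB·CA·CA·CA·CA·CA·BB·CA·BB·CA
    A ↦ CA
    C ↦ BB
  step 0 ⇒ step 1: BCB ⇒ AA·BB·AA
    B ↦ AA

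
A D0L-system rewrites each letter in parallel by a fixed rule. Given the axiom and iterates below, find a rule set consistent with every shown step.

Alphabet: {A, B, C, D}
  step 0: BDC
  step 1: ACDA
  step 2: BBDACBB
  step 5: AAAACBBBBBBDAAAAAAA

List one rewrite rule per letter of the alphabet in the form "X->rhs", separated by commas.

A->BB, B->A, C->DA, D->C

  step 1 ⇒ step 2: ACDA ⇒ BB·DA·C·BB
    A ↦ BB
    C ↦ DA
    D ↦ C
  step 0 ⇒ step 1: BDC ⇒ A·C·DA
    B ↦ A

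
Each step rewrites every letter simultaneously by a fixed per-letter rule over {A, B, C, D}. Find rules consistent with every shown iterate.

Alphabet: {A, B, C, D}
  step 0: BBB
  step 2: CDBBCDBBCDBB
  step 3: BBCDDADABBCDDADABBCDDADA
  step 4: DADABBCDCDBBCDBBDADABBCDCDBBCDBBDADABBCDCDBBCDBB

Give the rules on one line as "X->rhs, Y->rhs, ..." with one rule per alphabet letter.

A->BB, B->DA, C->BB, D->CD

  step 3 ⇒ step 4: BBCDDADABBCDDADABBCDDADA ⇒ DA·DA·BB·CD·CD·BB·CD·BB·DA·DA·BB·CD·CD·BB·CD·BB·DA·DA·BB·CD·CD·BB·CD·BB
    A ↦ BB
    B ↦ DA
    C ↦ BB
    D ↦ CD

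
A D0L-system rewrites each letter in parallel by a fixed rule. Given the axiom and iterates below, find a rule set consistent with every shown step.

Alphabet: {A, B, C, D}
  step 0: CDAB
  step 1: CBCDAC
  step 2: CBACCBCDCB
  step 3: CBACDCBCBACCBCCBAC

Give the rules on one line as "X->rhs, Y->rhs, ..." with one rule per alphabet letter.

A->D, B->AC, C->CB, D->C

  step 2 ⇒ step 3: CBACCBCDCB ⇒ CB·AC·D·CB·CB·AC·CB·C·CB·AC
    A ↦ D
    B ↦ AC
    C ↦ CB
    D ↦ C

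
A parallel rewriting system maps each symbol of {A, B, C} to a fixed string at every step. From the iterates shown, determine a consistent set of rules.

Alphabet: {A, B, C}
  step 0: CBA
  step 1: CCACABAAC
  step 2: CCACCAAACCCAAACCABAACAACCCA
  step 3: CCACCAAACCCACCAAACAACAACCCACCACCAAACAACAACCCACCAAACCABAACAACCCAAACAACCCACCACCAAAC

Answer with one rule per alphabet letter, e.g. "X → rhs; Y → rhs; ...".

  step 2 ⇒ step 3: CCACCAAACCCAAACCABAACAACCCA ⇒ CCA·CCA·AAC·CCA·CCA·AAC·AAC·AAC·CCA·CCA·CCA·AAC·AAC·AAC·CCA·CCA·AAC·CAB·AAC·AAC·CCA·AAC·AAC·CCA·CCA·CCA·AAC
    A ↦ AAC
    B ↦ CAB
    C ↦ CCA

A->AAC, B->CAB, C->CCA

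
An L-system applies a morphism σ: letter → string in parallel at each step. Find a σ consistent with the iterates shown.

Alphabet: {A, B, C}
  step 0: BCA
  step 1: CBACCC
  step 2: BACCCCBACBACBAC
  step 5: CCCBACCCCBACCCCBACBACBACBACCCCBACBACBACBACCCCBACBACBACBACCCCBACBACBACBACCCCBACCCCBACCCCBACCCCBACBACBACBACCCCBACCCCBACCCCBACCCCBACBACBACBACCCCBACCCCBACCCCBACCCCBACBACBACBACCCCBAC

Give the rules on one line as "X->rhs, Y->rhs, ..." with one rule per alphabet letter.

  step 1 ⇒ step 2: CBACCC ⇒ BAC·C·CC·BAC·BAC·BAC
    A ↦ CC
    B ↦ C
    C ↦ BAC

A->CC, B->C, C->BAC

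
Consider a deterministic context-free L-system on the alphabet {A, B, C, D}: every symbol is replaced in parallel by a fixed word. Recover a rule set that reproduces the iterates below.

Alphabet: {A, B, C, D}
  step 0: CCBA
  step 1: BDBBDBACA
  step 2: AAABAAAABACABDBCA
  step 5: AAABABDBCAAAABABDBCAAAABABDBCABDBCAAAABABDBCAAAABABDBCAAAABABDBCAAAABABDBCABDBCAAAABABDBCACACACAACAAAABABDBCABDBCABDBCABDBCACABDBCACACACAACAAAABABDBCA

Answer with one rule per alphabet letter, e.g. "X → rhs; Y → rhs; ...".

  step 1 ⇒ step 2: BDBBDBACA ⇒ A·AAB·A·A·AAB·A·CA·BDB·CA
    A ↦ CA
    B ↦ A
    C ↦ BDB
    D ↦ AAB

A->CA, B->A, C->BDB, D->AAB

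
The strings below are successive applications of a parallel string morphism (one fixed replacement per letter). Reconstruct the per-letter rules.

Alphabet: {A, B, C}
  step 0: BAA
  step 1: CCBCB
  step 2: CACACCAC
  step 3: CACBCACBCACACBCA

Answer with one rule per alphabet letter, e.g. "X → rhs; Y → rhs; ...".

A->CB, B->C, C->CA

  step 2 ⇒ step 3: CACACCAC ⇒ CA·CB·CA·CB·CA·CA·CB·CA
    A ↦ CB
    C ↦ CA
  step 0 ⇒ step 1: BAA ⇒ C·CB·CB
    B ↦ C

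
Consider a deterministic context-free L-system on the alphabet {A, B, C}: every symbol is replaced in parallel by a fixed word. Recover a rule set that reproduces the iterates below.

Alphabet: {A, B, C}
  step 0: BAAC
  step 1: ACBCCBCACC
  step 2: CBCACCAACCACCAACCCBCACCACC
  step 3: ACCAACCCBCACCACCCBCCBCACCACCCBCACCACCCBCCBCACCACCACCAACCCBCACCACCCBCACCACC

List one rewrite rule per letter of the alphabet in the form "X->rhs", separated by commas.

  step 2 ⇒ step 3: CBCACCAACCACCAACCCBCACCACC ⇒ ACC·A·ACC·CBC·ACC·ACC·CBC·CBC·ACC·ACC·CBC·ACC·ACC·CBC·CBC·ACC·ACC·ACC·A·ACC·CBC·ACC·ACC·CBC·ACC·ACC
    A ↦ CBC
    B ↦ A
    C ↦ ACC

A->CBC, B->A, C->ACC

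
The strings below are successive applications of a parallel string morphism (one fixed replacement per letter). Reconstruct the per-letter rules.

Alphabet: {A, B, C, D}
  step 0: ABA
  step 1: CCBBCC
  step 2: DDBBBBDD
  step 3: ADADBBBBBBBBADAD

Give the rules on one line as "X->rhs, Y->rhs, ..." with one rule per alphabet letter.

  step 2 ⇒ step 3: DDBBBBDD ⇒ AD·AD·BB·BB·BB·BB·AD·AD
    B ↦ BB
    D ↦ AD
  step 0 ⇒ step 1: ABA ⇒ CC·BB·CC
    A ↦ CC
  step 1 ⇒ step 2: CCBBCC ⇒ D·D·BB·BB·D·D
    C ↦ D

A->CC, B->BB, C->D, D->AD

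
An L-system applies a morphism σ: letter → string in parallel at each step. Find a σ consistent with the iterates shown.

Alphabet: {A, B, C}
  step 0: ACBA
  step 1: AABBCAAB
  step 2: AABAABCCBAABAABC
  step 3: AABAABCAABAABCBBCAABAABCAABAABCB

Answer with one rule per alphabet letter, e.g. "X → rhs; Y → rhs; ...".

  step 2 ⇒ step 3: AABAABCCBAABAABC ⇒ AAB·AAB·C·AAB·AAB·C·B·B·C·AAB·AAB·C·AAB·AAB·C·B
    A ↦ AAB
    B ↦ C
    C ↦ B

A->AAB, B->C, C->B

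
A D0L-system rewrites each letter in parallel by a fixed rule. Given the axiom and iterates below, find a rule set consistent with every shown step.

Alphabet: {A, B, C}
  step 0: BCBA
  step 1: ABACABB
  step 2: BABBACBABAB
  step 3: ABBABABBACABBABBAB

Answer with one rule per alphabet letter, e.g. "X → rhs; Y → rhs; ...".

  step 2 ⇒ step 3: BABBACBABAB ⇒ AB·B·AB·AB·B·AC·AB·B·AB·B·AB
    A ↦ B
    B ↦ AB
    C ↦ AC

A->B, B->AB, C->AC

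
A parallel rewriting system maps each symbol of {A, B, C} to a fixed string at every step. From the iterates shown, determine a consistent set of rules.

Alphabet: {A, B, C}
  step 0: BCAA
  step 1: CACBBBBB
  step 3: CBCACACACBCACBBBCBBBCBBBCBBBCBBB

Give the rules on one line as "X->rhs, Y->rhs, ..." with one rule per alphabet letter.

A->BB, B->CA, C->CB

  step 0 ⇒ step 1: BCAA ⇒ CA·CB·BB·BB
    A ↦ BB
    B ↦ CA
    C ↦ CB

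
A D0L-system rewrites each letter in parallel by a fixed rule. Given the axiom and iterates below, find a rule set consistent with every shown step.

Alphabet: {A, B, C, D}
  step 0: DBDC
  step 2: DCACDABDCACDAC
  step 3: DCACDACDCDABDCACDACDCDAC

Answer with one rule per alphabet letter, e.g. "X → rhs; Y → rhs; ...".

  step 2 ⇒ step 3: DCACDABDCACDAC ⇒ DC·AC·D·AC·DC·D·AB·DC·AC·D·AC·DC·D·AC
    A ↦ D
    B ↦ AB
    C ↦ AC
    D ↦ DC

A->D, B->AB, C->AC, D->DC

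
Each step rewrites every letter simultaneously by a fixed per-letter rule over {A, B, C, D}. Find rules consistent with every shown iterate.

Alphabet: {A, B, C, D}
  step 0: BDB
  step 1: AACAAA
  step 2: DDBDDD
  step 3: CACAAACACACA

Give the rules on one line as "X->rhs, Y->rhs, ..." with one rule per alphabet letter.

  step 2 ⇒ step 3: DDBDDD ⇒ CA·CA·AA·CA·CA·CA
    B ↦ AA
    D ↦ CA
  step 1 ⇒ step 2: AACAAA ⇒ D·D·B·D·D·D
    A ↦ D
  step 1 ⇒ step 2: AACAAA ⇒ D·D·B·D·D·D
    C ↦ B

A->D, B->AA, C->B, D->CA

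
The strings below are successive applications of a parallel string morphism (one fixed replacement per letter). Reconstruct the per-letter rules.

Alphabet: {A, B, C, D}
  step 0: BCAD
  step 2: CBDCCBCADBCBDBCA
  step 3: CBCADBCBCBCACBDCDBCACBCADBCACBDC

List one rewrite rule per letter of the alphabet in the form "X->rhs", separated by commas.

A->DC, B->CA, C->CB, D->DB

  step 2 ⇒ step 3: CBDCCBCADBCBDBCA ⇒ CB·CA·DB·CB·CB·CA·CB·DC·DB·CA·CB·CA·DB·CA·CB·DC
    A ↦ DC
    B ↦ CA
    C ↦ CB
    D ↦ DB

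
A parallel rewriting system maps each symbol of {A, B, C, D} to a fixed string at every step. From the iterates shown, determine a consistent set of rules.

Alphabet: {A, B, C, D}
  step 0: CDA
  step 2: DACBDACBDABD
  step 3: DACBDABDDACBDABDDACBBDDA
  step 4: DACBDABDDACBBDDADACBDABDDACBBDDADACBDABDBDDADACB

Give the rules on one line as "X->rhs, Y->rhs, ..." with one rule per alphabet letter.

  step 3 ⇒ step 4: DACBDABDDACBDABDDACBBDDA ⇒ DA·CB·DA·BD·DA·CB·BD·DA·DA·CB·DA·BD·DA·CB·BD·DA·DA·CB·DA·BD·BD·DA·DA·CB
    A ↦ CB
    B ↦ BD
    C ↦ DA
    D ↦ DA

A->CB, B->BD, C->DA, D->DA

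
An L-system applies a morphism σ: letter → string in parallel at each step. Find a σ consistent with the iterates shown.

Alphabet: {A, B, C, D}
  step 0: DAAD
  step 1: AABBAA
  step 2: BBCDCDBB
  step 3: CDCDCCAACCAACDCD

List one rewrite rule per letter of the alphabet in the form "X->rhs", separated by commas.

A->B, B->CD, C->CC, D->AA

  step 2 ⇒ step 3: BBCDCDBB ⇒ CD·CD·CC·AA·CC·AA·CD·CD
    B ↦ CD
    C ↦ CC
    D ↦ AA
  step 0 ⇒ step 1: DAAD ⇒ AA·B·B·AA
    A ↦ B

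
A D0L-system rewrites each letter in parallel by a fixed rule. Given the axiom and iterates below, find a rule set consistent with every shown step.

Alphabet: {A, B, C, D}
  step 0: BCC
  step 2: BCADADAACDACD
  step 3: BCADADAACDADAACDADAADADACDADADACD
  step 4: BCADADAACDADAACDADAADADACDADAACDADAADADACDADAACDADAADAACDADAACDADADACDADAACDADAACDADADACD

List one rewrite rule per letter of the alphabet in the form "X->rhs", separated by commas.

A->ADA, B->BCA, C->D, D->ACD

  step 3 ⇒ step 4: BCADADAACDADAACDADAADADACDADADACD ⇒ BCA·D·ADA·ACD·ADA·ACD·ADA·ADA·D·ACD·ADA·ACD·ADA·ADA·D·ACD·ADA·ACD·ADA·ADA·ACD·ADA·ACD·ADA·D·ACD·ADA·ACD·ADA·ACD·ADA·D·ACD
    A ↦ ADA
    B ↦ BCA
    C ↦ D
    D ↦ ACD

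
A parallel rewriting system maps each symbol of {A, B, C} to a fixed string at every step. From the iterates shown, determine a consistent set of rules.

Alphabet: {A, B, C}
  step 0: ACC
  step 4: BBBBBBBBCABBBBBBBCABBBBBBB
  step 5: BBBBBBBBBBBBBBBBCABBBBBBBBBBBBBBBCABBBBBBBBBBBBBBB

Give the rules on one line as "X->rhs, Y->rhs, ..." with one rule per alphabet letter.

A->B, B->BB, C->CA

  step 4 ⇒ step 5: BBBBBBBBCABBBBBBBCABBBBBBB ⇒ BB·BB·BB·BB·BB·BB·BB·BB·CA·B·BB·BB·BB·BB·BB·BB·BB·CA·B·BB·BB·BB·BB·BB·BB·BB
    A ↦ B
    B ↦ BB
    C ↦ CA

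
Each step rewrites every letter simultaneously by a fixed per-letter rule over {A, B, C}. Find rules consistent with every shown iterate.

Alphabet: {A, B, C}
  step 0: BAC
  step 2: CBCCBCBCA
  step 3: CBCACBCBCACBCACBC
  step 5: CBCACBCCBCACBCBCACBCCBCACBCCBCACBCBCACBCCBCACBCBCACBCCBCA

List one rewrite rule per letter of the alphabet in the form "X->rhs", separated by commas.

A->C, B->CA, C->CB

  step 2 ⇒ step 3: CBCCBCBCA ⇒ CB·CA·CB·CB·CA·CB·CA·CB·C
    A ↦ C
    B ↦ CA
    C ↦ CB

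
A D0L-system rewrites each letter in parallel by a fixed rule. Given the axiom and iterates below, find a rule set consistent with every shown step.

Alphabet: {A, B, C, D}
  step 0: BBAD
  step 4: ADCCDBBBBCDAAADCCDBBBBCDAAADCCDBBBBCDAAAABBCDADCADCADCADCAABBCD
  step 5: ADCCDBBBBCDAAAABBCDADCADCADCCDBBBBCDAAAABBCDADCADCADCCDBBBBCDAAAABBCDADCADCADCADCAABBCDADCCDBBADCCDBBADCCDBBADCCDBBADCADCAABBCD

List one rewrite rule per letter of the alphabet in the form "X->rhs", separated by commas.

A->ADC, B->A, C->BB, D->CD

  step 4 ⇒ step 5: ADCCDBBBBCDAAADCCDBBBBCDAAADCCDBBBBCDAAAABBCDADCADCADCADCAABBCD ⇒ ADC·CD·BB·BB·CD·A·A·A·A·BB·CD·ADC·ADC·ADC·CD·BB·BB·CD·A·A·A·A·BB·CD·ADC·ADC·ADC·CD·BB·BB·CD·A·A·A·A·BB·CD·ADC·ADC·ADC·ADC·A·A·BB·CD·ADC·CD·BB·ADC·CD·BB·ADC·CD·BB·ADC·CD·BB·ADC·ADC·A·A·BB·CD
    A ↦ ADC
    B ↦ A
    C ↦ BB
    D ↦ CD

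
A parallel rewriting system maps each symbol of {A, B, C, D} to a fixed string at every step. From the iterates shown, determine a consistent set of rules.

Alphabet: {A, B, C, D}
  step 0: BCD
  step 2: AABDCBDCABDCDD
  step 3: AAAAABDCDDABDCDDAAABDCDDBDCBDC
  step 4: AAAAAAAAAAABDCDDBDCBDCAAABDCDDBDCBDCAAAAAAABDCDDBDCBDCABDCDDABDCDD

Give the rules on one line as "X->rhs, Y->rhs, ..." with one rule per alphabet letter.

  step 3 ⇒ step 4: AAAAABDCDDABDCDDAAABDCDDBDCBDC ⇒ AA·AA·AA·AA·AA·A·BDC·DD·BDC·BDC·AA·A·BDC·DD·BDC·BDC·AA·AA·AA·A·BDC·DD·BDC·BDC·A·BDC·DD·A·BDC·DD
    A ↦ AA
    B ↦ A
    C ↦ DD
    D ↦ BDC

A->AA, B->A, C->DD, D->BDC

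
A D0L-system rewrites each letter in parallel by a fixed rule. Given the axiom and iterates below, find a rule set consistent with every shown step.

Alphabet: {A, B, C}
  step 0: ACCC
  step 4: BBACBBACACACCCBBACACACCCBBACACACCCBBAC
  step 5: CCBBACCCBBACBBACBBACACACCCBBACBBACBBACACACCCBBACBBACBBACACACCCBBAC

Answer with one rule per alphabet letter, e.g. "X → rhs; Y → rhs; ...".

A->BB, B->C, C->AC

  step 4 ⇒ step 5: BBACBBACACACCCBBACACACCCBBACACACCCBBAC ⇒ C·C·BB·AC·C·C·BB·AC·BB·AC·BB·AC·AC·AC·C·C·BB·AC·BB·AC·BB·AC·AC·AC·C·C·BB·AC·BB·AC·BB·AC·AC·AC·C·C·BB·AC
    A ↦ BB
    B ↦ C
    C ↦ AC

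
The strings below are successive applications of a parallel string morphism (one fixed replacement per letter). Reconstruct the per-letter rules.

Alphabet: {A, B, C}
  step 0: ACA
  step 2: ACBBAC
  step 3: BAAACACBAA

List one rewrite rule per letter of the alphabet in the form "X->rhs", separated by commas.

  step 2 ⇒ step 3: ACBBAC ⇒ B·AA·AC·AC·B·AA
    A ↦ B
    B ↦ AC
    C ↦ AA

A->B, B->AC, C->AA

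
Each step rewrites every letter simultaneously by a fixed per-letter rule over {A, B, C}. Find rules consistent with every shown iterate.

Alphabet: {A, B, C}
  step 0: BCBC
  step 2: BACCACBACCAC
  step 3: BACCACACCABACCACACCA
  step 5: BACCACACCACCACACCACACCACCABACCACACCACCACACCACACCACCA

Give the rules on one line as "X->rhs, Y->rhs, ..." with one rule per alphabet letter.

A->C, B->BA, C->CA

  step 2 ⇒ step 3: BACCACBACCAC ⇒ BA·C·CA·CA·C·CA·BA·C·CA·CA·C·CA
    A ↦ C
    B ↦ BA
    C ↦ CA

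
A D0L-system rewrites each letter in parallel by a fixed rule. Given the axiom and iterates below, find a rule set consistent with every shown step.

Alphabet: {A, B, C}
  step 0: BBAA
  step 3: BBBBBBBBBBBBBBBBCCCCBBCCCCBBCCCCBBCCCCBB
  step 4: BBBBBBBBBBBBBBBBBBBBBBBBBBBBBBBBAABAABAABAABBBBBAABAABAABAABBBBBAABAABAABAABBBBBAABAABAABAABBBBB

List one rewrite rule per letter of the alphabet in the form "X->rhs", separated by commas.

  step 3 ⇒ step 4: BBBBBBBBBBBBBBBBCCCCBBCCCCBBCCCCBBCCCCBB ⇒ BB·BB·BB·BB·BB·BB·BB·BB·BB·BB·BB·BB·BB·BB·BB·BB·AAB·AAB·AAB·AAB·BB·BB·AAB·AAB·AAB·AAB·BB·BB·AAB·AAB·AAB·AAB·BB·BB·AAB·AAB·AAB·AAB·BB·BB
    B ↦ BB
    C ↦ AAB
    A ↦ CC  (constrained at step 0)

A->CC, B->BB, C->AAB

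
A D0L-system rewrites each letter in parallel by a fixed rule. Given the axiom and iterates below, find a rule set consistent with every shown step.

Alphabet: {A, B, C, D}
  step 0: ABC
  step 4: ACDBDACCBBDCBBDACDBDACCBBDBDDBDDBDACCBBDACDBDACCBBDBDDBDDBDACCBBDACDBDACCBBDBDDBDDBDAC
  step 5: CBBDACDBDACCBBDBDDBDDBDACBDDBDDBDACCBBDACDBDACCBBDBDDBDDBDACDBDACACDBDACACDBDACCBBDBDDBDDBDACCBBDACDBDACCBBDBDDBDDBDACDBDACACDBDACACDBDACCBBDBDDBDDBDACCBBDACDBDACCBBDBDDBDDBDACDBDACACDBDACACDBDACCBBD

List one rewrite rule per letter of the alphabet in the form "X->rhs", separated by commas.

  step 4 ⇒ step 5: ACDBDACCBBDCBBDACDBDACCBBDBDDBDDBDACCBBDACDBDACCBBDBDDBDDBDACCBBDACDBDACCBBDBDDBDDBDAC ⇒ CB·BD·AC·DBD·AC·CB·BD·BD·DBD·DBD·AC·BD·DBD·DBD·AC·CB·BD·AC·DBD·AC·CB·BD·BD·DBD·DBD·AC·DBD·AC·AC·DBD·AC·AC·DBD·AC·CB·BD·BD·DBD·DBD·AC·CB·BD·AC·DBD·AC·CB·BD·BD·DBD·DBD·AC·DBD·AC·AC·DBD·AC·AC·DBD·AC·CB·BD·BD·DBD·DBD·AC·CB·BD·AC·DBD·AC·CB·BD·BD·DBD·DBD·AC·DBD·AC·AC·DBD·AC·AC·DBD·AC·CB·BD
    A ↦ CB
    B ↦ DBD
    C ↦ BD
    D ↦ AC

A->CB, B->DBD, C->BD, D->AC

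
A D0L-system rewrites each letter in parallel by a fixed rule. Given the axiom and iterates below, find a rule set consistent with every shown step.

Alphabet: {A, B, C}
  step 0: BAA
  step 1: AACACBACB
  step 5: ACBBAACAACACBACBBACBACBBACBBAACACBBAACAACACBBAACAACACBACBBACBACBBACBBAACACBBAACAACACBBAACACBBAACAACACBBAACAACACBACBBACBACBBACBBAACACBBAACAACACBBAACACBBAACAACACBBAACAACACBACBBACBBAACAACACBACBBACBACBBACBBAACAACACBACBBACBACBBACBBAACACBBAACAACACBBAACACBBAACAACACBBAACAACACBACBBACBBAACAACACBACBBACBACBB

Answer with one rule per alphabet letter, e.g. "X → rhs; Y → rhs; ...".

  step 0 ⇒ step 1: BAA ⇒ AAC·ACB·ACB
    A ↦ ACB
    B ↦ AAC
    C ↦ B  (constrained at step 1)

A->ACB, B->AAC, C->B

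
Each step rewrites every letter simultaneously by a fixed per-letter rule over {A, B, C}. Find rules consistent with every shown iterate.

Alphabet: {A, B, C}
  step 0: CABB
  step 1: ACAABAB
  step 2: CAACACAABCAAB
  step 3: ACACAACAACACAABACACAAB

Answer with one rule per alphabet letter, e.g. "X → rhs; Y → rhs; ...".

  step 2 ⇒ step 3: CAACACAABCAAB ⇒ A·CA·CA·A·CA·A·CA·CA·AB·A·CA·CA·AB
    A ↦ CA
    B ↦ AB
    C ↦ A

A->CA, B->AB, C->A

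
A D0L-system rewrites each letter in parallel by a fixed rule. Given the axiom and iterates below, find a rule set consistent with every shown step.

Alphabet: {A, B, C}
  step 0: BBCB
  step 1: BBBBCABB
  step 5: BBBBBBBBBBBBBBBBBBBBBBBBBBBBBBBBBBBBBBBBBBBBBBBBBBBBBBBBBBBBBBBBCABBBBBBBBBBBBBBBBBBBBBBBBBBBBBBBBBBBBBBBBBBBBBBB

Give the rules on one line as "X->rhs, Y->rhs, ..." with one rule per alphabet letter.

A->B, B->BB, C->CA

  step 0 ⇒ step 1: BBCB ⇒ BB·BB·CA·BB
    B ↦ BB
    C ↦ CA
    A ↦ B  (constrained at step 1)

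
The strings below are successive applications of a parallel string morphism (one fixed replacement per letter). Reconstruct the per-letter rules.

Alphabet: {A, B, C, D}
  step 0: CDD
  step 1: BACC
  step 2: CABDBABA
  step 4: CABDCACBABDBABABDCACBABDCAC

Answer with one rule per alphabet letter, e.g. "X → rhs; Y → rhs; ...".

A->BD, B->CA, C->BA, D->C

  step 1 ⇒ step 2: BACC ⇒ CA·BD·BA·BA
    A ↦ BD
    B ↦ CA
    C ↦ BA
  step 0 ⇒ step 1: CDD ⇒ BA·C·C
    D ↦ C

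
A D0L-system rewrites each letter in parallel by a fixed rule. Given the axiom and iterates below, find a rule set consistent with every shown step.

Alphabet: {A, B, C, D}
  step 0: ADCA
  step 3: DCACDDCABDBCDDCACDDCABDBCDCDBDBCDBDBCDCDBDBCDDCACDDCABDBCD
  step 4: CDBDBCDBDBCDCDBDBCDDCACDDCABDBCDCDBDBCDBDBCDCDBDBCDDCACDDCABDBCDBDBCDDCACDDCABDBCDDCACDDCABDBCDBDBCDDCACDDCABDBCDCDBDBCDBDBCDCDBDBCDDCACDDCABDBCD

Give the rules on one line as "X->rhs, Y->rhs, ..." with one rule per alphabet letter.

A->CD, B->DCA, C->BDB, D->CD

  step 3 ⇒ step 4: DCACDDCABDBCDDCACDDCABDBCDCDBDBCDBDBCDCDBDBCDDCACDDCABDBCD ⇒ CD·BDB·CD·BDB·CD·CD·BDB·CD·DCA·CD·DCA·BDB·CD·CD·BDB·CD·BDB·CD·CD·BDB·CD·DCA·CD·DCA·BDB·CD·BDB·CD·DCA·CD·DCA·BDB·CD·DCA·CD·DCA·BDB·CD·BDB·CD·DCA·CD·DCA·BDB·CD·CD·BDB·CD·BDB·CD·CD·BDB·CD·DCA·CD·DCA·BDB·CD
    A ↦ CD
    B ↦ DCA
    C ↦ BDB
    D ↦ CD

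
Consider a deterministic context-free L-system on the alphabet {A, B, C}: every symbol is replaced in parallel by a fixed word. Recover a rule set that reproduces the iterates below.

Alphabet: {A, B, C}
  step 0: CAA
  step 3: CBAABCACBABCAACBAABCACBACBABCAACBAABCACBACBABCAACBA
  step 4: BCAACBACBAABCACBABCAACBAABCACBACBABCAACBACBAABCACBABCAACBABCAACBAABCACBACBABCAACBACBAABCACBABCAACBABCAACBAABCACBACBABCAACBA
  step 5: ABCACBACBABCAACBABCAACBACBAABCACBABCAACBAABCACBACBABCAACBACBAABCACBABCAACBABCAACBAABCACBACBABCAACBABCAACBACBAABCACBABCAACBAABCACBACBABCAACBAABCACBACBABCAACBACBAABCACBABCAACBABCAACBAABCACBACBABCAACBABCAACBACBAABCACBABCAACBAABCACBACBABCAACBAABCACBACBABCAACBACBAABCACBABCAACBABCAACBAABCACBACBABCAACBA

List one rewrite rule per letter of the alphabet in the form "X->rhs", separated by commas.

  step 4 ⇒ step 5: BCAACBACBAABCACBABCAACBAABCACBACBABCAACBACBAABCACBABCAACBABCAACBAABCACBACBABCAACBACBAABCACBABCAACBABCAACBAABCACBACBABCAACBA ⇒ A·BCA·CBA·CBA·BCA·A·CBA·BCA·A·CBA·CBA·A·BCA·CBA·BCA·A·CBA·A·BCA·CBA·CBA·BCA·A·CBA·CBA·A·BCA·CBA·BCA·A·CBA·BCA·A·CBA·A·BCA·CBA·CBA·BCA·A·CBA·BCA·A·CBA·CBA·A·BCA·CBA·BCA·A·CBA·A·BCA·CBA·CBA·BCA·A·CBA·A·BCA·CBA·CBA·BCA·A·CBA·CBA·A·BCA·CBA·BCA·A·CBA·BCA·A·CBA·A·BCA·CBA·CBA·BCA·A·CBA·BCA·A·CBA·CBA·A·BCA·CBA·BCA·A·CBA·A·BCA·CBA·CBA·BCA·A·CBA·A·BCA·CBA·CBA·BCA·A·CBA·CBA·A·BCA·CBA·BCA·A·CBA·BCA·A·CBA·A·BCA·CBA·CBA·BCA·A·CBA
    A ↦ CBA
    B ↦ A
    C ↦ BCA

A->CBA, B->A, C->BCA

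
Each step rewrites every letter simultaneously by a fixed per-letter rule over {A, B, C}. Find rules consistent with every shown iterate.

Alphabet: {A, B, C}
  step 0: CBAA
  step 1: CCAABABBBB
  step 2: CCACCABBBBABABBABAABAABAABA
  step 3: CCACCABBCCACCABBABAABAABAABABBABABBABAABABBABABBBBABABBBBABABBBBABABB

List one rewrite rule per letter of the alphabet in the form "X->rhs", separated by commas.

  step 2 ⇒ step 3: CCACCABBBBABABBABAABAABAABA ⇒ CCA·CCA·BB·CCA·CCA·BB·ABA·ABA·ABA·ABA·BB·ABA·BB·ABA·ABA·BB·ABA·BB·BB·ABA·BB·BB·ABA·BB·BB·ABA·BB
    A ↦ BB
    B ↦ ABA
    C ↦ CCA

A->BB, B->ABA, C->CCA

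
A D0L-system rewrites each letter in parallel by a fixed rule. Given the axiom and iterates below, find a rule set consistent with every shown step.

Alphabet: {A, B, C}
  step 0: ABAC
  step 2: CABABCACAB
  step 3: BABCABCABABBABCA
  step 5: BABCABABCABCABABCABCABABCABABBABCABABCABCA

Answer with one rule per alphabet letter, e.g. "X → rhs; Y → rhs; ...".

A->B, B->CA, C->BA

  step 2 ⇒ step 3: CABABCACAB ⇒ BA·B·CA·B·CA·BA·B·BA·B·CA
    A ↦ B
    B ↦ CA
    C ↦ BA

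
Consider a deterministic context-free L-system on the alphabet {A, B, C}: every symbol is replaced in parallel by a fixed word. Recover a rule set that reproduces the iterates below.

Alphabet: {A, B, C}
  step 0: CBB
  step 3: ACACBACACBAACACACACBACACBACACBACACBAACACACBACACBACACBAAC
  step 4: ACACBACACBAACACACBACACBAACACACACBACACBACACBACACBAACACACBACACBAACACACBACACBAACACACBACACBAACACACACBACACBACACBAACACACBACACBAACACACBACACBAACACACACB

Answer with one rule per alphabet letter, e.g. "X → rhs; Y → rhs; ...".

A->AC, B->AAC, C->ACB

  step 3 ⇒ step 4: ACACBACACBAACACACACBACACBACACBACACBAACACACBACACBACACBAAC ⇒ AC·ACB·AC·ACB·AAC·AC·ACB·AC·ACB·AAC·AC·AC·ACB·AC·ACB·AC·ACB·AC·ACB·AAC·AC·ACB·AC·ACB·AAC·AC·ACB·AC·ACB·AAC·AC·ACB·AC·ACB·AAC·AC·AC·ACB·AC·ACB·AC·ACB·AAC·AC·ACB·AC·ACB·AAC·AC·ACB·AC·ACB·AAC·AC·AC·ACB
    A ↦ AC
    B ↦ AAC
    C ↦ ACB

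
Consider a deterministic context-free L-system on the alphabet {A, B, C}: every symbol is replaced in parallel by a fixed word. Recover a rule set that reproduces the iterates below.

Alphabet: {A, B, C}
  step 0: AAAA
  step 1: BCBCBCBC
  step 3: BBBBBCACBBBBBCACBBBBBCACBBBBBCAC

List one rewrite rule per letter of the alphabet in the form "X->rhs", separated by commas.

  step 0 ⇒ step 1: AAAA ⇒ BC·BC·BC·BC
    A ↦ BC
    B ↦ BB  (constrained at step 1)
    C ↦ AC  (constrained at step 1)

A->BC, B->BB, C->AC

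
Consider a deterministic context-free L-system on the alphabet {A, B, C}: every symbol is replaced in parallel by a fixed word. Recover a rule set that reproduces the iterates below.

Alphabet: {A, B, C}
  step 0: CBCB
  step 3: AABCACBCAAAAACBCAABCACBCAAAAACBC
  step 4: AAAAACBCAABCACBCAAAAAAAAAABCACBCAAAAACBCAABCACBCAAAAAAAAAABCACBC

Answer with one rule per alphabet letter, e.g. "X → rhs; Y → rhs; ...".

  step 3 ⇒ step 4: AABCACBCAAAAACBCAABCACBCAAAAACBC ⇒ AA·AA·AC·BC·AA·BC·AC·BC·AA·AA·AA·AA·AA·BC·AC·BC·AA·AA·AC·BC·AA·BC·AC·BC·AA·AA·AA·AA·AA·BC·AC·BC
    A ↦ AA
    B ↦ AC
    C ↦ BC

A->AA, B->AC, C->BC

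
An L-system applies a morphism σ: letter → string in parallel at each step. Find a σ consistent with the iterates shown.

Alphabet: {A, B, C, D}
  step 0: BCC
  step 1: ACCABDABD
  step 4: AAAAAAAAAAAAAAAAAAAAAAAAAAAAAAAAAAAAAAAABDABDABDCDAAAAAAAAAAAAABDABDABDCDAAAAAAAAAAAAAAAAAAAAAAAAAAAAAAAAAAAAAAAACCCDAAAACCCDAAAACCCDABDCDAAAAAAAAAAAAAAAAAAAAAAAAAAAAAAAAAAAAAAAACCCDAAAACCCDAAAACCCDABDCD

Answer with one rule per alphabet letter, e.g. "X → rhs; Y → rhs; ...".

A->AAA, B->ACC, C->ABD, D->CD

  step 0 ⇒ step 1: BCC ⇒ ACC·ABD·ABD
    B ↦ ACC
    C ↦ ABD
    A ↦ AAA  (constrained at step 1)
    D ↦ CD  (constrained at step 1)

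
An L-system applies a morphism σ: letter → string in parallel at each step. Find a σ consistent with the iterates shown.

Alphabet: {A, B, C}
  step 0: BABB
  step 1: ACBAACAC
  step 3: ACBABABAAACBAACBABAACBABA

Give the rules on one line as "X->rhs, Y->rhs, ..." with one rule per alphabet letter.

A->BA, B->AC, C->A

  step 0 ⇒ step 1: BABB ⇒ AC·BA·AC·AC
    A ↦ BA
    B ↦ AC
    C ↦ A  (constrained at step 1)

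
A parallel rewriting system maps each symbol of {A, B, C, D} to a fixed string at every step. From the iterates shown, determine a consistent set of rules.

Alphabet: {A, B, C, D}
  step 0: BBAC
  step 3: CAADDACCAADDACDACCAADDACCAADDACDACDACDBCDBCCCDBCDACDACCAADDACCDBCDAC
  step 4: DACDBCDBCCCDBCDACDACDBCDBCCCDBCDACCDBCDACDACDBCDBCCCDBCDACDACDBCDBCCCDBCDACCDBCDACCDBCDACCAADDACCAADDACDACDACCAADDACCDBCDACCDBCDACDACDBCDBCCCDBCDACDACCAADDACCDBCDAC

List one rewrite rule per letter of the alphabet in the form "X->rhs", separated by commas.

A->DBC, B->AAD, C->DAC, D->C

  step 3 ⇒ step 4: CAADDACCAADDACDACCAADDACCAADDACDACDACDBCDBCCCDBCDACDACCAADDACCDBCDAC ⇒ DAC·DBC·DBC·C·C·DBC·DAC·DAC·DBC·DBC·C·C·DBC·DAC·C·DBC·DAC·DAC·DBC·DBC·C·C·DBC·DAC·DAC·DBC·DBC·C·C·DBC·DAC·C·DBC·DAC·C·DBC·DAC·C·AAD·DAC·C·AAD·DAC·DAC·DAC·C·AAD·DAC·C·DBC·DAC·C·DBC·DAC·DAC·DBC·DBC·C·C·DBC·DAC·DAC·C·AAD·DAC·C·DBC·DAC
    A ↦ DBC
    B ↦ AAD
    C ↦ DAC
    D ↦ C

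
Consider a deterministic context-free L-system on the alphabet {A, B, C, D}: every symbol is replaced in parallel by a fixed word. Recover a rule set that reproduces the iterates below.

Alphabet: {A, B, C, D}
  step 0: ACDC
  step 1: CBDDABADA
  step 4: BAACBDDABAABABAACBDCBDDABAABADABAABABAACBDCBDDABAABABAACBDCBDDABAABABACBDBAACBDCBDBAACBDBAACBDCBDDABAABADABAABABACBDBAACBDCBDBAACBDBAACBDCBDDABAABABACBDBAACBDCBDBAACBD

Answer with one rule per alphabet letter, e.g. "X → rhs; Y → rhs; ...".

  step 0 ⇒ step 1: ACDC ⇒ CBD·DA·BA·DA
    A ↦ CBD
    C ↦ DA
    D ↦ BA
    B ↦ BAA  (constrained at step 1)

A->CBD, B->BAA, C->DA, D->BA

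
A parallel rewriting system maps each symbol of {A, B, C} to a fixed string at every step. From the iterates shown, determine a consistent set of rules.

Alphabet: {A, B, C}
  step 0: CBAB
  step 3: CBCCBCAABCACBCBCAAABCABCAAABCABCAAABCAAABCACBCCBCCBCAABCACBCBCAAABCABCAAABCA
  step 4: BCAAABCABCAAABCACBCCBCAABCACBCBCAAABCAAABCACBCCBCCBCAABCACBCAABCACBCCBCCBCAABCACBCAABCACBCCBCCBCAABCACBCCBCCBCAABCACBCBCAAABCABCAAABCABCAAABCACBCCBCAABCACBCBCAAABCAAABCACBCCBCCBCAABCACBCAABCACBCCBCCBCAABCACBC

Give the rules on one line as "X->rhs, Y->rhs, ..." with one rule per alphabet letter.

A->CBC, B->AA, C->BCA

  step 3 ⇒ step 4: CBCCBCAABCACBCBCAAABCABCAAABCABCAAABCAAABCACBCCBCCBCAABCACBCBCAAABCABCAAABCA ⇒ BCA·AA·BCA·BCA·AA·BCA·CBC·CBC·AA·BCA·CBC·BCA·AA·BCA·AA·BCA·CBC·CBC·CBC·AA·BCA·CBC·AA·BCA·CBC·CBC·CBC·AA·BCA·CBC·AA·BCA·CBC·CBC·CBC·AA·BCA·CBC·CBC·CBC·AA·BCA·CBC·BCA·AA·BCA·BCA·AA·BCA·BCA·AA·BCA·CBC·CBC·AA·BCA·CBC·BCA·AA·BCA·AA·BCA·CBC·CBC·CBC·AA·BCA·CBC·AA·BCA·CBC·CBC·CBC·AA·BCA·CBC
    A ↦ CBC
    B ↦ AA
    C ↦ BCA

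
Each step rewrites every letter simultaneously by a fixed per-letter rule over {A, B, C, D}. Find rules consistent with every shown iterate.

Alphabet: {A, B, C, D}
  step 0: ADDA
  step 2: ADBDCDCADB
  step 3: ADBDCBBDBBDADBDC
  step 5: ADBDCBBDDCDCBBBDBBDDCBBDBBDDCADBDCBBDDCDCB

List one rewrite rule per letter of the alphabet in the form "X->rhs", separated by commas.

  step 2 ⇒ step 3: ADBDCDCADB ⇒ AD·B·DC·B·BD·B·BD·AD·B·DC
    A ↦ AD
    B ↦ DC
    C ↦ BD
    D ↦ B

A->AD, B->DC, C->BD, D->B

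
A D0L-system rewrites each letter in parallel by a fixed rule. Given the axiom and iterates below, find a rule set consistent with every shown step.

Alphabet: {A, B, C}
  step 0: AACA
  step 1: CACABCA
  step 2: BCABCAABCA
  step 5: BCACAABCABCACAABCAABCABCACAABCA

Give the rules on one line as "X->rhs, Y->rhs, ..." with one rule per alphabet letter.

A->CA, B->A, C->B

  step 1 ⇒ step 2: CACABCA ⇒ B·CA·B·CA·A·B·CA
    A ↦ CA
    B ↦ A
    C ↦ B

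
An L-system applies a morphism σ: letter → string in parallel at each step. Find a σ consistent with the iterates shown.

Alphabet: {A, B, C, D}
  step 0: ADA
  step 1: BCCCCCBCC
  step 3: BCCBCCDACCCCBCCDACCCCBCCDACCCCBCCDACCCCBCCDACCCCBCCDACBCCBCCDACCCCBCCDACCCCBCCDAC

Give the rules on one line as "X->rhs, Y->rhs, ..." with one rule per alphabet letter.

  step 0 ⇒ step 1: ADA ⇒ BCC·CCC·BCC
    A ↦ BCC
    D ↦ CCC
    B ↦ AAC  (constrained at step 1)
    C ↦ DAC  (constrained at step 1)

A->BCC, B->AAC, C->DAC, D->CCC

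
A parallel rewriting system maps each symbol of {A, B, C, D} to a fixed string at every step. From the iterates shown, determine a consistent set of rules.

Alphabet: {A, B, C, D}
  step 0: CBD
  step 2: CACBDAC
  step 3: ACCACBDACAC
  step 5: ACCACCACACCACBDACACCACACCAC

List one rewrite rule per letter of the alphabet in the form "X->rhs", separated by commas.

A->C, B->BD, C->AC, D->A

  step 2 ⇒ step 3: CACBDAC ⇒ AC·C·AC·BD·A·C·AC
    A ↦ C
    B ↦ BD
    C ↦ AC
    D ↦ A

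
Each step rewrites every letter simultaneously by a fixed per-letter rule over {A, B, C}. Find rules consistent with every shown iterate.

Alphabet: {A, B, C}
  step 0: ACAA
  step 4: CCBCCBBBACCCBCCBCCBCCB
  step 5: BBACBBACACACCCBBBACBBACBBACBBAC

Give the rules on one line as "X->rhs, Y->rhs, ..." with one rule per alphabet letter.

  step 4 ⇒ step 5: CCBCCBBBACCCBCCBCCBCCB ⇒ B·B·AC·B·B·AC·AC·AC·CC·B·B·B·AC·B·B·AC·B·B·AC·B·B·AC
    A ↦ CC
    B ↦ AC
    C ↦ B

A->CC, B->AC, C->B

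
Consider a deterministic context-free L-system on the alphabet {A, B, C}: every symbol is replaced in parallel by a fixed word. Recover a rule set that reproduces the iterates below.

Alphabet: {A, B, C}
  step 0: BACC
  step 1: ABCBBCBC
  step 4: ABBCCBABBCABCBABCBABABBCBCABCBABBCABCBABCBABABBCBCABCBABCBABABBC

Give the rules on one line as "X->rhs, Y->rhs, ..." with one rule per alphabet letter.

A->CB, B->AB, C->BC

  step 0 ⇒ step 1: BACC ⇒ AB·CB·BC·BC
    A ↦ CB
    B ↦ AB
    C ↦ BC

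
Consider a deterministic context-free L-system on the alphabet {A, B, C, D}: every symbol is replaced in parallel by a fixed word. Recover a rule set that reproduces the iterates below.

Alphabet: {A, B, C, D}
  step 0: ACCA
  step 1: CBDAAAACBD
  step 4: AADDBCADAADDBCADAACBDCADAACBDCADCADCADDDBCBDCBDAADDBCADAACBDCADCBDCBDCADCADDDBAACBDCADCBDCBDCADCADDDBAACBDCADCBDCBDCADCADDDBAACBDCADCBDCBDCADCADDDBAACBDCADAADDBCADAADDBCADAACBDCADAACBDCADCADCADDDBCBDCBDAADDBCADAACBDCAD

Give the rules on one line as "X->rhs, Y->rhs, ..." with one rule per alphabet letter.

  step 0 ⇒ step 1: ACCA ⇒ CBD·AA·AA·CBD
    A ↦ CBD
    C ↦ AA
    B ↦ DDB  (constrained at step 1)
    D ↦ CAD  (constrained at step 1)

A->CBD, B->DDB, C->AA, D->CAD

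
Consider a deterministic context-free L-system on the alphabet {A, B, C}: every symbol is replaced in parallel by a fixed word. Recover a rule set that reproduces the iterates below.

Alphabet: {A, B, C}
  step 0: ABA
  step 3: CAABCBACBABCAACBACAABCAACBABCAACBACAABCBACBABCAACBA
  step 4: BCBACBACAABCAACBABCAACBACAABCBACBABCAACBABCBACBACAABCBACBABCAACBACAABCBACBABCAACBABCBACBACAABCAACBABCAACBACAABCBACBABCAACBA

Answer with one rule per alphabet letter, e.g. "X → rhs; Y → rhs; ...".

A->CBA, B->CAA, C->B

  step 3 ⇒ step 4: CAABCBACBABCAACBACAABCAACBABCAACBACAABCBACBABCAACBA ⇒ B·CBA·CBA·CAA·B·CAA·CBA·B·CAA·CBA·CAA·B·CBA·CBA·B·CAA·CBA·B·CBA·CBA·CAA·B·CBA·CBA·B·CAA·CBA·CAA·B·CBA·CBA·B·CAA·CBA·B·CBA·CBA·CAA·B·CAA·CBA·B·CAA·CBA·CAA·B·CBA·CBA·B·CAA·CBA
    A ↦ CBA
    B ↦ CAA
    C ↦ B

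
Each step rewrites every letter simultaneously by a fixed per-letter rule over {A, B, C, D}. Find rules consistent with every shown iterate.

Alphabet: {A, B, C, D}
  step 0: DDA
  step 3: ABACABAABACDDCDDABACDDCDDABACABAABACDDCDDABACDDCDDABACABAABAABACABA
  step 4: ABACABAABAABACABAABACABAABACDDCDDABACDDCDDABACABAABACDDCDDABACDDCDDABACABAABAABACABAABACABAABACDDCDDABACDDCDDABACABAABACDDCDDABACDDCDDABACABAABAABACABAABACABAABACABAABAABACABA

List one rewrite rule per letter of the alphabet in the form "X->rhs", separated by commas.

  step 3 ⇒ step 4: ABACABAABACDDCDDABACDDCDDABACABAABACDDCDDABACDDCDDABACABAABAABACABA ⇒ ABA·C·ABA·ABA·ABA·C·ABA·ABA·C·ABA·ABA·CDD·CDD·ABA·CDD·CDD·ABA·C·ABA·ABA·CDD·CDD·ABA·CDD·CDD·ABA·C·ABA·ABA·ABA·C·ABA·ABA·C·ABA·ABA·CDD·CDD·ABA·CDD·CDD·ABA·C·ABA·ABA·CDD·CDD·ABA·CDD·CDD·ABA·C·ABA·ABA·ABA·C·ABA·ABA·C·ABA·ABA·C·ABA·ABA·ABA·C·ABA
    A ↦ ABA
    B ↦ C
    C ↦ ABA
    D ↦ CDD

A->ABA, B->C, C->ABA, D->CDD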